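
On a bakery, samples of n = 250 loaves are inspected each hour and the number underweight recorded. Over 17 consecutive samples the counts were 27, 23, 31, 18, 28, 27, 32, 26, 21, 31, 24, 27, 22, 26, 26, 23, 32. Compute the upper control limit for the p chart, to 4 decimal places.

0.1625

p̄ = Σdᵢ / (k·n) = 444 / (17 × 250) = 0.10447
UCL = p̄ + 3·√(p̄(1−p̄)/n) = 0.10447 + 3 × √(0.10447×0.89553/250) = 0.10447 + 3 × 0.01934 = 0.16251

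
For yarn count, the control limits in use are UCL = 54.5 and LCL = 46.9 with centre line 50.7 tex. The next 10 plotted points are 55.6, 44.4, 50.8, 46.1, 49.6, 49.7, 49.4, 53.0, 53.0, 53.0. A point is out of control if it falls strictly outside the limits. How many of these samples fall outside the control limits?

3

Compare each point to [46.9, 54.5]: sample 1 = 55.6 > UCL; sample 2 = 44.4 < LCL; sample 4 = 46.1 < LCL.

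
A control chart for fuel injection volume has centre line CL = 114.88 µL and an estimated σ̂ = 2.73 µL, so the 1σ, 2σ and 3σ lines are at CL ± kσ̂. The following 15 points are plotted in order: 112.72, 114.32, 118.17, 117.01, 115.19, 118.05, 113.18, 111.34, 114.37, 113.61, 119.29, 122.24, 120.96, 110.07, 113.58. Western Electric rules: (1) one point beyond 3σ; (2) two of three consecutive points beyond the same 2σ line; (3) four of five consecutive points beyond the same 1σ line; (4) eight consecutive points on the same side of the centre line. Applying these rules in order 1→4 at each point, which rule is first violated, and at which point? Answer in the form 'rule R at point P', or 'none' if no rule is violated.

Zone of each point (C = within 1σ̂, B = 1σ̂–2σ̂, A = 2σ̂–3σ̂, * = beyond 3σ̂; sign = side of CL): 1:-C, 2:-C, 3:+B, 4:+C, 5:+C, 6:+B, 7:-C, 8:-B, 9:-C, 10:-C, 11:+B, 12:+A, 13:+A, 14:-B, 15:-C
Rule 2 (two of three consecutive points beyond the same 2σ limit) is satisfied at point 13.

rule 2 at point 13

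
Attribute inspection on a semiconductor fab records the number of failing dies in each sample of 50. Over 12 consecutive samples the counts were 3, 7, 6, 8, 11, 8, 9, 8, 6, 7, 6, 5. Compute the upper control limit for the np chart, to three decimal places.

p̄ = Σdᵢ / (k·n) = 84 / (12 × 50) = 0.14000
UCL = np̄ + 3·√(np̄(1−p̄)) = 7.0000 + 3 × √(7.0000×0.86000) = 7.0000 + 3 × 2.4536 = 14.3607

14.361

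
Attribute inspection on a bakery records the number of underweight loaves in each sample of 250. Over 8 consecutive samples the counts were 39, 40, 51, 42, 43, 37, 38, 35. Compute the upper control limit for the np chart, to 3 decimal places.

58.124

p̄ = Σdᵢ / (k·n) = 325 / (8 × 250) = 0.16250
UCL = np̄ + 3·√(np̄(1−p̄)) = 40.6250 + 3 × √(40.6250×0.83750) = 40.6250 + 3 × 5.8330 = 58.1239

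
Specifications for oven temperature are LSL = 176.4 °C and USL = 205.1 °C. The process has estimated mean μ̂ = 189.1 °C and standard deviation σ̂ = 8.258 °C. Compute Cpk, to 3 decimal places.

0.513

Cpu = (USL − μ̂) / (3σ̂) = (205.1 − 189.1) / (3 × 8.258) = 0.6458; Cpl = (μ̂ − LSL) / (3σ̂) = (189.1 − 176.4) / (3 × 8.258) = 0.5126; Cpk = min(Cpu, Cpl) = 0.5126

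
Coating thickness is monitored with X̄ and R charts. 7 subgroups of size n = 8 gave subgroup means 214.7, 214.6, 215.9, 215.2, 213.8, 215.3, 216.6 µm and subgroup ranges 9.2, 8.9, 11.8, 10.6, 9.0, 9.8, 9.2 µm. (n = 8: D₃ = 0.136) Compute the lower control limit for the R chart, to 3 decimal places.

1.331

R̄ = (9.2 + 8.9 + 11.8 + 10.6 + 9.0 + 9.8 + 9.2) / 7 = 68.5000 / 7 = 9.7857
LCL_R = D₃·R̄ = 0.136 × 9.7857 = 1.3309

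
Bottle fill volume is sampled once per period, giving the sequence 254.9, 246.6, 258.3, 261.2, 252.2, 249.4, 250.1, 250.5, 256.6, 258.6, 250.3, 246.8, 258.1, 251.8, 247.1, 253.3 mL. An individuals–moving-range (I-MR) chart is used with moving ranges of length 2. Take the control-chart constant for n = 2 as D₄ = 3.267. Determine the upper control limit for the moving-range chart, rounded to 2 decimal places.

18.34

Moving ranges: 8.3, 11.7, 2.9, 9.0, 2.8, 0.7, 0.4, 6.1, 2.0, 8.3, 3.5, 11.3, 6.3, 4.7, 6.2; M̄R̄ = 84.2000 / 15 = 5.6133
UCL_MR = D₄·M̄R̄ = 3.267 × 5.6133 = 18.3388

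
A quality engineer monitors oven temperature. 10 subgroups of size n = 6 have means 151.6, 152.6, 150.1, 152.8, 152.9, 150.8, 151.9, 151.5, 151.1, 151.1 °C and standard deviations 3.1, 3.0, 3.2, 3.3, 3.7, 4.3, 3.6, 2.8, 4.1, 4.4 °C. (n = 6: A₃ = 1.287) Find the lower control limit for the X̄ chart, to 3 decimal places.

147.071

X̄̄ = (151.6 + 152.6 + 150.1 + 152.8 + 152.9 + 150.8 + 151.9 + 151.5 + 151.1 + 151.1) / 10 = 151.6400
s̄ = (3.1 + 3.0 + 3.2 + 3.3 + 3.7 + 4.3 + 3.6 + 2.8 + 4.1 + 4.4) / 10 = 3.5500
LCL = X̄̄ − A₃·s̄ = 151.6400 − 1.287 × 3.5500 = 147.0712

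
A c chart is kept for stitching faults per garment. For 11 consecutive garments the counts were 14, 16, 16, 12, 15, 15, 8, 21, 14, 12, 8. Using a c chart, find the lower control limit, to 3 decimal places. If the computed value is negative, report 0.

c̄ = (14 + 16 + 16 + 12 + 15 + 15 + 8 + 21 + 14 + 12 + 8) / 11 = 151 / 11 = 13.7273
LCL = c̄ − 3√c̄ = 13.7273 − 3 × 3.7050 = 2.6122

2.612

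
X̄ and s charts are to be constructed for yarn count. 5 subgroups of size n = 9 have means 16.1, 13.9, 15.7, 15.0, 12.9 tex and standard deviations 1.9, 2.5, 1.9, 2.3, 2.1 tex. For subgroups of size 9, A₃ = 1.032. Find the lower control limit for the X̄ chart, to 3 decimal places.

X̄̄ = (16.1 + 13.9 + 15.7 + 15.0 + 12.9) / 5 = 14.7200
s̄ = (1.9 + 2.5 + 1.9 + 2.3 + 2.1) / 5 = 2.1400
LCL = X̄̄ − A₃·s̄ = 14.7200 − 1.032 × 2.1400 = 12.5115

12.512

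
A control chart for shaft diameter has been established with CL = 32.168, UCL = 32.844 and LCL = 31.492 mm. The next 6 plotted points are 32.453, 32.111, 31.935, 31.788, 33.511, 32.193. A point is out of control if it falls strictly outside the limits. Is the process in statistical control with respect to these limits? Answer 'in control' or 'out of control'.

Compare each point to [31.492, 32.844]: sample 5 = 33.511 > UCL.

out of control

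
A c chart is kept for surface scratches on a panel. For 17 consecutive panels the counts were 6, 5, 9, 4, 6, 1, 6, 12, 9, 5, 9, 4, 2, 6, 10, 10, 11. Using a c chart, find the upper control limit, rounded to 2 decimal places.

14.57

c̄ = (6 + 5 + 9 + 4 + 6 + 1 + 6 + 12 + 9 + 5 + 9 + 4 + 2 + 6 + 10 + 10 + 11) / 17 = 115 / 17 = 6.7647
UCL = c̄ + 3√c̄ = 6.7647 + 3 × √6.7647 = 6.7647 + 3 × 2.6009 = 14.5674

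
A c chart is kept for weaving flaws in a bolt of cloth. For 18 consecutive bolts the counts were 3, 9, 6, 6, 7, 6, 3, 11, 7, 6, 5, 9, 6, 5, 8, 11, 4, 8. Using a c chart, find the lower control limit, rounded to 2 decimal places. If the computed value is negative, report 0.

0.00

c̄ = (3 + 9 + 6 + 6 + 7 + 6 + 3 + 11 + 7 + 6 + 5 + 9 + 6 + 5 + 8 + 11 + 4 + 8) / 18 = 120 / 18 = 6.6667
LCL = c̄ − 3√c̄ = 6.6667 − 3 × 2.5820 = -1.0793 → 0 (cannot be negative)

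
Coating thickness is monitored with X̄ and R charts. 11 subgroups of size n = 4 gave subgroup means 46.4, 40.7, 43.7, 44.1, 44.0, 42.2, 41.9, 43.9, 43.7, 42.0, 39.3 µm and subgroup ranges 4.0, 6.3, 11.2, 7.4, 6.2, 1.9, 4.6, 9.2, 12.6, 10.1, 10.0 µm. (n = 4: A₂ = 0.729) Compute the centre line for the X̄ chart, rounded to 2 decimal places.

X̄̄ = (46.4 + 40.7 + 43.7 + 44.1 + 44.0 + 42.2 + 41.9 + 43.9 + 43.7 + 42.0 + 39.3) / 11 = 471.9000 / 11 = 42.9000
CL = X̄̄ = 42.9000

42.90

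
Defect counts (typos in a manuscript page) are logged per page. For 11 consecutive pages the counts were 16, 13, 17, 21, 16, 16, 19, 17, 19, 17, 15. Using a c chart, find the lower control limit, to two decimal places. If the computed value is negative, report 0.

c̄ = (16 + 13 + 17 + 21 + 16 + 16 + 19 + 17 + 19 + 17 + 15) / 11 = 186 / 11 = 16.9091
LCL = c̄ − 3√c̄ = 16.9091 − 3 × 4.1121 = 4.5729

4.57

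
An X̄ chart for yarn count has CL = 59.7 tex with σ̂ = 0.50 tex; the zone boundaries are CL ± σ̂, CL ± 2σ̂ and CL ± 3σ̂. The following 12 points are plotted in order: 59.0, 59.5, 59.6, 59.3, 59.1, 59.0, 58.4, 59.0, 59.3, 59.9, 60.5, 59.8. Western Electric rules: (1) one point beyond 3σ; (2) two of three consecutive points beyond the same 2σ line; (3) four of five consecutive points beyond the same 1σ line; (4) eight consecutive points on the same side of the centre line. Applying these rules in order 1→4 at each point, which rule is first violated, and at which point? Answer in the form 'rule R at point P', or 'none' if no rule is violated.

rule 3 at point 8

Zone of each point (C = within 1σ̂, B = 1σ̂–2σ̂, A = 2σ̂–3σ̂, * = beyond 3σ̂; sign = side of CL): 1:-B, 2:-C, 3:-C, 4:-C, 5:-B, 6:-B, 7:-A, 8:-B, 9:-C, 10:+C, 11:+B, 12:+C
Rule 3 (four of five consecutive points beyond the same 1σ limit) is satisfied at point 8.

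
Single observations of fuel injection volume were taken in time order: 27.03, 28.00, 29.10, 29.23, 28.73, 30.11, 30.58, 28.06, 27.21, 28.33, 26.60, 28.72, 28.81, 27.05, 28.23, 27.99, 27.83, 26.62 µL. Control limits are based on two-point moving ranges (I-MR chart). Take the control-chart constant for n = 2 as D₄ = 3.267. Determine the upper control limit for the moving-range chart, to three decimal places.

Moving ranges: 0.97, 1.10, 0.13, 0.50, 1.38, 0.47, 2.52, 0.85, 1.12, 1.73, 2.12, 0.09, 1.76, 1.18, 0.24, 0.16, 1.21; M̄R̄ = 17.5300 / 17 = 1.0312
UCL_MR = D₄·M̄R̄ = 3.267 × 1.0312 = 3.3689

3.369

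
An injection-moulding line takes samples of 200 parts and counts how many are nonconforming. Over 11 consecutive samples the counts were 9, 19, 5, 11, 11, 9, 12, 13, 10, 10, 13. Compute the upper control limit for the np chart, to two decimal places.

20.80

p̄ = Σdᵢ / (k·n) = 122 / (11 × 200) = 0.05545
UCL = np̄ + 3·√(np̄(1−p̄)) = 11.0909 + 3 × √(11.0909×0.94455) = 11.0909 + 3 × 3.2366 = 20.8008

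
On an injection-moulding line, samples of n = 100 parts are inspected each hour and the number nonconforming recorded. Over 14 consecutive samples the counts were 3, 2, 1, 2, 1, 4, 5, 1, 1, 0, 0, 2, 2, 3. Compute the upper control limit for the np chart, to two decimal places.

6.05

p̄ = Σdᵢ / (k·n) = 27 / (14 × 100) = 0.01929
UCL = np̄ + 3·√(np̄(1−p̄)) = 1.9286 + 3 × √(1.9286×0.98071) = 1.9286 + 3 × 1.3753 = 6.0544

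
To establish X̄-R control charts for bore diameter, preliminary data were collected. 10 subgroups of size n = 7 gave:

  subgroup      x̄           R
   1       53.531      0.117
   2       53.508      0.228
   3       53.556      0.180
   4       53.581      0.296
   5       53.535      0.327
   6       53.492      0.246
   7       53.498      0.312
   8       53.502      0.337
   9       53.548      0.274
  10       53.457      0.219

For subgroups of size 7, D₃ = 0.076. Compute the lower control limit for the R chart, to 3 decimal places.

0.019

R̄ = (0.117 + 0.228 + 0.180 + 0.296 + 0.327 + 0.246 + 0.312 + 0.337 + 0.274 + 0.219) / 10 = 2.5360 / 10 = 0.2536
LCL_R = D₃·R̄ = 0.076 × 0.2536 = 0.0193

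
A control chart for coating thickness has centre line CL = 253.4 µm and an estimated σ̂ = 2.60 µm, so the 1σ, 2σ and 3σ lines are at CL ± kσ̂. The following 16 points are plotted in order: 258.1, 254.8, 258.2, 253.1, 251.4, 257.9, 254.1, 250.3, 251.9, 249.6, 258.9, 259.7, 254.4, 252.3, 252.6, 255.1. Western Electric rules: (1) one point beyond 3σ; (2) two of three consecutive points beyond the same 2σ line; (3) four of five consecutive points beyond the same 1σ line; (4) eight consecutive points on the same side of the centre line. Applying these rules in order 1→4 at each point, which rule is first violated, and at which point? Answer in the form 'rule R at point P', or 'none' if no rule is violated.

rule 2 at point 12

Zone of each point (C = within 1σ̂, B = 1σ̂–2σ̂, A = 2σ̂–3σ̂, * = beyond 3σ̂; sign = side of CL): 1:+B, 2:+C, 3:+B, 4:-C, 5:-C, 6:+B, 7:+C, 8:-B, 9:-C, 10:-B, 11:+A, 12:+A, 13:+C, 14:-C, 15:-C, 16:+C
Rule 2 (two of three consecutive points beyond the same 2σ limit) is satisfied at point 12.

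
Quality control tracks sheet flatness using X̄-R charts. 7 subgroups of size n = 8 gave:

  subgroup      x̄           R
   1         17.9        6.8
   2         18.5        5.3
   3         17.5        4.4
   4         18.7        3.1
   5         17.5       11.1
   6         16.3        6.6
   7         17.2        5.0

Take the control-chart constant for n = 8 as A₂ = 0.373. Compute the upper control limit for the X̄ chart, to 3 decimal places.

19.911

X̄̄ = (17.9 + 18.5 + 17.5 + 18.7 + 17.5 + 16.3 + 17.2) / 7 = 123.6000 / 7 = 17.6571
R̄ = (6.8 + 5.3 + 4.4 + 3.1 + 11.1 + 6.6 + 5.0) / 7 = 42.3000 / 7 = 6.0429
UCL = X̄̄ + A₂·R̄ = 17.6571 + 0.373 × 6.0429 = 19.9111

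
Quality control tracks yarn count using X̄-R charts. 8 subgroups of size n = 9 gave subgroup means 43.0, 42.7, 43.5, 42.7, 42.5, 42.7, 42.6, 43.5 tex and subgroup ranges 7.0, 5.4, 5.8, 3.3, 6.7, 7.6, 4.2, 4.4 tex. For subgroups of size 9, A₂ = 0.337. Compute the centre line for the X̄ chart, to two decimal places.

42.90

X̄̄ = (43.0 + 42.7 + 43.5 + 42.7 + 42.5 + 42.7 + 42.6 + 43.5) / 8 = 343.2000 / 8 = 42.9000
CL = X̄̄ = 42.9000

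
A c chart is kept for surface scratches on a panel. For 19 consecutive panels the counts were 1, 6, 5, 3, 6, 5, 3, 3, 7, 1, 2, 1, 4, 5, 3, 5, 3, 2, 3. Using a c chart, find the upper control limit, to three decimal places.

c̄ = (1 + 6 + 5 + 3 + 6 + 5 + 3 + 3 + 7 + 1 + 2 + 1 + 4 + 5 + 3 + 5 + 3 + 2 + 3) / 19 = 68 / 19 = 3.5789
UCL = c̄ + 3√c̄ = 3.5789 + 3 × √3.5789 = 3.5789 + 3 × 1.8918 = 9.2544

9.254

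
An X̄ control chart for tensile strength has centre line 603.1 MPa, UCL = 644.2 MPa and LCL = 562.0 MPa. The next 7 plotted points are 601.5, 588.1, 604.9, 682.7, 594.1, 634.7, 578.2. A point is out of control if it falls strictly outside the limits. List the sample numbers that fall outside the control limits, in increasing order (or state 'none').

Compare each point to [562.0, 644.2]: sample 4 = 682.7 > UCL.

4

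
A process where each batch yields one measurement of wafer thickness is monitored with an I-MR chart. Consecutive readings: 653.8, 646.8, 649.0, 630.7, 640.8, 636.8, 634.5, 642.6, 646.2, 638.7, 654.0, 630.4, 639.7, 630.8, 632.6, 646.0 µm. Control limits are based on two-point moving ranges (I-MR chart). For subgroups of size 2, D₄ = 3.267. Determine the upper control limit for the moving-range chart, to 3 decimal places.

29.490

Moving ranges: 7.0, 2.2, 18.3, 10.1, 4.0, 2.3, 8.1, 3.6, 7.5, 15.3, 23.6, 9.3, 8.9, 1.8, 13.4; M̄R̄ = 135.4000 / 15 = 9.0267
UCL_MR = D₄·M̄R̄ = 3.267 × 9.0267 = 29.4901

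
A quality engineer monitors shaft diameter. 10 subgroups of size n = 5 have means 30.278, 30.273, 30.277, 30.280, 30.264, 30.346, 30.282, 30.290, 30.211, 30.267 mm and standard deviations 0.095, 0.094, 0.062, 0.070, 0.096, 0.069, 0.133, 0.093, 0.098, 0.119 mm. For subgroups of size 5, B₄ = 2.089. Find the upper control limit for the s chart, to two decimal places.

0.19

s̄ = (0.095 + 0.094 + 0.062 + 0.070 + 0.096 + 0.069 + 0.133 + 0.093 + 0.098 + 0.119) / 10 = 0.0929
UCL_s = B₄·s̄ = 2.089 × 0.0929 = 0.1941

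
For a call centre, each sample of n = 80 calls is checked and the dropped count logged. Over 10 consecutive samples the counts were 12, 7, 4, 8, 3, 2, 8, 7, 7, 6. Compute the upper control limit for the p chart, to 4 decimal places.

p̄ = Σdᵢ / (k·n) = 64 / (10 × 80) = 0.08000
UCL = p̄ + 3·√(p̄(1−p̄)/n) = 0.08000 + 3 × √(0.08000×0.92000/80) = 0.08000 + 3 × 0.03033 = 0.17099

0.1710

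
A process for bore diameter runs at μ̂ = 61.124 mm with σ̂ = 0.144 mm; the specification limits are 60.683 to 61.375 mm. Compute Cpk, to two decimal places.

Cpu = (USL − μ̂) / (3σ̂) = (61.375 − 61.124) / (3 × 0.144) = 0.5810; Cpl = (μ̂ − LSL) / (3σ̂) = (61.124 − 60.683) / (3 × 0.144) = 1.0208; Cpk = min(Cpu, Cpl) = 0.5810

0.58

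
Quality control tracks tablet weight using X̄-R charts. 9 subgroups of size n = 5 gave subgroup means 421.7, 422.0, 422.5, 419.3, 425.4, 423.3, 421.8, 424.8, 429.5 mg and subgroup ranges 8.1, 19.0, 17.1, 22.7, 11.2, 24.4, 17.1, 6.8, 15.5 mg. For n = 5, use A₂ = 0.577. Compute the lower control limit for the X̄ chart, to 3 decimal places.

X̄̄ = (421.7 + 422.0 + 422.5 + 419.3 + 425.4 + 423.3 + 421.8 + 424.8 + 429.5) / 9 = 3810.3000 / 9 = 423.3667
R̄ = (8.1 + 19.0 + 17.1 + 22.7 + 11.2 + 24.4 + 17.1 + 6.8 + 15.5) / 9 = 141.9000 / 9 = 15.7667
LCL = X̄̄ − A₂·R̄ = 423.3667 − 0.577 × 15.7667 = 414.2693

414.269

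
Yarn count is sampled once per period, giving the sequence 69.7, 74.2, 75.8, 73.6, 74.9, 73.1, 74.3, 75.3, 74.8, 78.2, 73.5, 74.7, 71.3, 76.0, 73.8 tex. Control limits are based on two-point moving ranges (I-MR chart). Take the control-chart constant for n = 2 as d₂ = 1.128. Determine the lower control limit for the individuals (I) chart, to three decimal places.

67.811

X̄ = (69.7 + 74.2 + 75.8 + 73.6 + 74.9 + 73.1 + 74.3 + 75.3 + 74.8 + 78.2 + 73.5 + 74.7 + 71.3 + 76.0 + 73.8) / 15 = 74.2133
Moving ranges: 4.5, 1.6, 2.2, 1.3, 1.8, 1.2, 1.0, 0.5, 3.4, 4.7, 1.2, 3.4, 4.7, 2.2; M̄R̄ = 33.7000 / 14 = 2.4071
LCL = X̄ − 3·M̄R̄/d₂ = 74.2133 − 3 × 2.4071 / 1.128 = 67.8114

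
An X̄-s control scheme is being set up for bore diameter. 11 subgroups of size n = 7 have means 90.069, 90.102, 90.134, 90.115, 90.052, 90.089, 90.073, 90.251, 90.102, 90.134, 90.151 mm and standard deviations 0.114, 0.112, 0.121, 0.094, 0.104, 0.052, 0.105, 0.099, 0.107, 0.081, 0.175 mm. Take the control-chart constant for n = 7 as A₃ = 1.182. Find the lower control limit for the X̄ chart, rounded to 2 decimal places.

89.99

X̄̄ = (90.069 + 90.102 + 90.134 + 90.115 + 90.052 + 90.089 + 90.073 + 90.251 + 90.102 + 90.134 + 90.151) / 11 = 90.1156
s̄ = (0.114 + 0.112 + 0.121 + 0.094 + 0.104 + 0.052 + 0.105 + 0.099 + 0.107 + 0.081 + 0.175) / 11 = 0.1058
LCL = X̄̄ − A₃·s̄ = 90.1156 − 1.182 × 0.1058 = 89.9906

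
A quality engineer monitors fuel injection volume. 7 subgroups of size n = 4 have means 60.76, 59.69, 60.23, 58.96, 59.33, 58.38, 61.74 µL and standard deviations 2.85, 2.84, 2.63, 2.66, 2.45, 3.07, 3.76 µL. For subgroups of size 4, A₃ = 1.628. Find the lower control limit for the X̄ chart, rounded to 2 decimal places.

55.16

X̄̄ = (60.76 + 59.69 + 60.23 + 58.96 + 59.33 + 58.38 + 61.74) / 7 = 59.8700
s̄ = (2.85 + 2.84 + 2.63 + 2.66 + 2.45 + 3.07 + 3.76) / 7 = 2.8943
LCL = X̄̄ − A₃·s̄ = 59.8700 − 1.628 × 2.8943 = 55.1581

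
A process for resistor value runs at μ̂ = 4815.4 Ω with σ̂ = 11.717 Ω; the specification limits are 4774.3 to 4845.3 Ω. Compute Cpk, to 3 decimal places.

Cpu = (USL − μ̂) / (3σ̂) = (4845.3 − 4815.4) / (3 × 11.717) = 0.8506; Cpl = (μ̂ − LSL) / (3σ̂) = (4815.4 − 4774.3) / (3 × 11.717) = 1.1692; Cpk = min(Cpu, Cpl) = 0.8506

0.851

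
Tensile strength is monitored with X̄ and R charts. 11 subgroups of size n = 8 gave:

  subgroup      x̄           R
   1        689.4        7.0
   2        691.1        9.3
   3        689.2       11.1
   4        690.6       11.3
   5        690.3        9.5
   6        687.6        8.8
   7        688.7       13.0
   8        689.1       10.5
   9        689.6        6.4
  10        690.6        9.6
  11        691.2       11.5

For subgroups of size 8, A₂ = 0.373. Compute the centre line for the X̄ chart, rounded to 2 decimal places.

X̄̄ = (689.4 + 691.1 + 689.2 + 690.6 + 690.3 + 687.6 + 688.7 + 689.1 + 689.6 + 690.6 + 691.2) / 11 = 7587.4000 / 11 = 689.7636
CL = X̄̄ = 689.7636

689.76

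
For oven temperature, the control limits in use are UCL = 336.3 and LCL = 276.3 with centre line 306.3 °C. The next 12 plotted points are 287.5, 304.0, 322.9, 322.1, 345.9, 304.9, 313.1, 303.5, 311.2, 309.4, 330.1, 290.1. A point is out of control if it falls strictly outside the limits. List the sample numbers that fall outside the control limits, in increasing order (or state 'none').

Compare each point to [276.3, 336.3]: sample 5 = 345.9 > UCL.

5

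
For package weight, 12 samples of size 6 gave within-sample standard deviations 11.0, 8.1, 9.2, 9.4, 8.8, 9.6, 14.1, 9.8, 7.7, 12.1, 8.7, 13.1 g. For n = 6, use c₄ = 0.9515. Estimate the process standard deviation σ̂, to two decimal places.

10.65

s̄ = (11.0 + 8.1 + 9.2 + 9.4 + 8.8 + 9.6 + 14.1 + 9.8 + 7.7 + 12.1 + 8.7 + 13.1) / 12 = 10.1333
σ̂ = s̄ / c₄ = 10.1333 / 0.9515 = 10.6499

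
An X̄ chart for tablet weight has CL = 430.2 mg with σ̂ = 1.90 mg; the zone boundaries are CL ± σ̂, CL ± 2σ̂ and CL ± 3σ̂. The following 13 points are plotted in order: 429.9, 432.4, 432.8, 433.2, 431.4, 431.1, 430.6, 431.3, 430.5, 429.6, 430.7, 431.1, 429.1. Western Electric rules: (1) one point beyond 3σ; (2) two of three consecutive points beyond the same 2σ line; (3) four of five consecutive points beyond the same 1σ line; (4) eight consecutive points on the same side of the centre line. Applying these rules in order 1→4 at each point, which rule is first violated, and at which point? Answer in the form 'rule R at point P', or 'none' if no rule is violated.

rule 4 at point 9

Zone of each point (C = within 1σ̂, B = 1σ̂–2σ̂, A = 2σ̂–3σ̂, * = beyond 3σ̂; sign = side of CL): 1:-C, 2:+B, 3:+B, 4:+B, 5:+C, 6:+C, 7:+C, 8:+C, 9:+C, 10:-C, 11:+C, 12:+C, 13:-C
Rule 4 (eight consecutive points on the same side of the centre line) is satisfied at point 9.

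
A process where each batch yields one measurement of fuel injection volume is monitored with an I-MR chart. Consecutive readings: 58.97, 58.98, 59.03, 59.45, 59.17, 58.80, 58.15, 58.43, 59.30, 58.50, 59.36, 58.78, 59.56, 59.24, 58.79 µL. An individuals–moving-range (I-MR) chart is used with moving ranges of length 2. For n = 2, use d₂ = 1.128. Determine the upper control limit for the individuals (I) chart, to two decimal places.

60.24

X̄ = (58.97 + 58.98 + 59.03 + 59.45 + 59.17 + 58.80 + 58.15 + 58.43 + 59.30 + 58.50 + 59.36 + 58.78 + 59.56 + 59.24 + 58.79) / 15 = 58.9673
Moving ranges: 0.01, 0.05, 0.42, 0.28, 0.37, 0.65, 0.28, 0.87, 0.80, 0.86, 0.58, 0.78, 0.32, 0.45; M̄R̄ = 6.7200 / 14 = 0.4800
UCL = X̄ + 3·M̄R̄/d₂ = 58.9673 + 3 × 0.4800 / 1.128 = 60.2439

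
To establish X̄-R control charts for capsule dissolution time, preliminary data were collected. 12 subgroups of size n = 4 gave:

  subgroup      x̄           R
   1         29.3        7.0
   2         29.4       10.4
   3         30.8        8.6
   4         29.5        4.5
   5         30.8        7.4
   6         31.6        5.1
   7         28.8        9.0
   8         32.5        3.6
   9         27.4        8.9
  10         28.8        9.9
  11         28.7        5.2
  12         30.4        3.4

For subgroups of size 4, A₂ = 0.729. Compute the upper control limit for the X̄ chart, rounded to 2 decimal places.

34.88

X̄̄ = (29.3 + 29.4 + 30.8 + 29.5 + 30.8 + 31.6 + 28.8 + 32.5 + 27.4 + 28.8 + 28.7 + 30.4) / 12 = 358.0000 / 12 = 29.8333
R̄ = (7.0 + 10.4 + 8.6 + 4.5 + 7.4 + 5.1 + 9.0 + 3.6 + 8.9 + 9.9 + 5.2 + 3.4) / 12 = 83.0000 / 12 = 6.9167
UCL = X̄̄ + A₂·R̄ = 29.8333 + 0.729 × 6.9167 = 34.8756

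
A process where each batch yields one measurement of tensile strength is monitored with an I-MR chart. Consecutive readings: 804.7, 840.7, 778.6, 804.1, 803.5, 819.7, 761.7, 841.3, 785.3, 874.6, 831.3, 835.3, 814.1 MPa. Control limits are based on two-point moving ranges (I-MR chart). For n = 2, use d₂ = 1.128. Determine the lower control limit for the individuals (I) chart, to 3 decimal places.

X̄ = (804.7 + 840.7 + 778.6 + 804.1 + 803.5 + 819.7 + 761.7 + 841.3 + 785.3 + 874.6 + 831.3 + 835.3 + 814.1) / 13 = 814.9923
Moving ranges: 36.0, 62.1, 25.5, 0.6, 16.2, 58.0, 79.6, 56.0, 89.3, 43.3, 4.0, 21.2; M̄R̄ = 491.8000 / 12 = 40.9833
LCL = X̄ − 3·M̄R̄/d₂ = 814.9923 − 3 × 40.9833 / 1.128 = 705.9941

705.994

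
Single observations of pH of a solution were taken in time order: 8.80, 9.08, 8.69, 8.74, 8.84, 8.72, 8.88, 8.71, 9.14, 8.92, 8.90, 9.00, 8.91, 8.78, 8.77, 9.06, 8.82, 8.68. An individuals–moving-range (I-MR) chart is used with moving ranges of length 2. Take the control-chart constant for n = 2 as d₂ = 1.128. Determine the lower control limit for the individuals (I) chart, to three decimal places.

8.398

X̄ = (8.80 + 9.08 + 8.69 + 8.74 + 8.84 + 8.72 + 8.88 + 8.71 + 9.14 + 8.92 + 8.90 + 9.00 + 8.91 + 8.78 + 8.77 + 9.06 + 8.82 + 8.68) / 18 = 8.8578
Moving ranges: 0.28, 0.39, 0.05, 0.10, 0.12, 0.16, 0.17, 0.43, 0.22, 0.02, 0.10, 0.09, 0.13, 0.01, 0.29, 0.24, 0.14; M̄R̄ = 2.9400 / 17 = 0.1729
LCL = X̄ − 3·M̄R̄/d₂ = 8.8578 − 3 × 0.1729 / 1.128 = 8.3978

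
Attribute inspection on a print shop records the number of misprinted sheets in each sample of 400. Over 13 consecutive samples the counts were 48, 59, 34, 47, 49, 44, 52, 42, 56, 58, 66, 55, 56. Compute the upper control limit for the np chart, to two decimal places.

p̄ = Σdᵢ / (k·n) = 666 / (13 × 400) = 0.12808
UCL = np̄ + 3·√(np̄(1−p̄)) = 51.2308 + 3 × √(51.2308×0.87192) = 51.2308 + 3 × 6.6835 = 71.2813

71.28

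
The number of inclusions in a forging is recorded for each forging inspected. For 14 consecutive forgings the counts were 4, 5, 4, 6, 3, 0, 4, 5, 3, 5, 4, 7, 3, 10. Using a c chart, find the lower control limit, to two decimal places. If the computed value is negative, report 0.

0.00

c̄ = (4 + 5 + 4 + 6 + 3 + 0 + 4 + 5 + 3 + 5 + 4 + 7 + 3 + 10) / 14 = 63 / 14 = 4.5000
LCL = c̄ − 3√c̄ = 4.5000 − 3 × 2.1213 = -1.8640 → 0 (cannot be negative)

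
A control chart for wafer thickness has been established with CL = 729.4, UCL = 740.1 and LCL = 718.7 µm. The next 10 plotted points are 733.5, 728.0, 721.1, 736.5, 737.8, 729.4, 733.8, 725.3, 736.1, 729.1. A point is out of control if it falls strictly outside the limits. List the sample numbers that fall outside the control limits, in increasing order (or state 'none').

none

All 10 points lie within [718.7, 740.1].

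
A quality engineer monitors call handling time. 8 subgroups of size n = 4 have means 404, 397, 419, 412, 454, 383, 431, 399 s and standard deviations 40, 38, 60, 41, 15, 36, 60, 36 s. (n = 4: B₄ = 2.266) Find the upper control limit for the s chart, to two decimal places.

s̄ = (40 + 38 + 60 + 41 + 15 + 36 + 60 + 36) / 8 = 40.7500
UCL_s = B₄·s̄ = 2.266 × 40.7500 = 92.3395

92.34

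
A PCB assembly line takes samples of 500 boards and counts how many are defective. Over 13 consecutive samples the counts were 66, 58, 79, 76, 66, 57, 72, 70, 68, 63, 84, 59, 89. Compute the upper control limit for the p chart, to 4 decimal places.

0.1860

p̄ = Σdᵢ / (k·n) = 907 / (13 × 500) = 0.13954
UCL = p̄ + 3·√(p̄(1−p̄)/n) = 0.13954 + 3 × √(0.13954×0.86046/500) = 0.13954 + 3 × 0.01550 = 0.18603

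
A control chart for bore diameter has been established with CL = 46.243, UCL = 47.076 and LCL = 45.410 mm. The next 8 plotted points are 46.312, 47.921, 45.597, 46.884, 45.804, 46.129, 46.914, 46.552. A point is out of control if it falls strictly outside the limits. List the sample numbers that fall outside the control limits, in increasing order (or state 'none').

2

Compare each point to [45.410, 47.076]: sample 2 = 47.921 > UCL.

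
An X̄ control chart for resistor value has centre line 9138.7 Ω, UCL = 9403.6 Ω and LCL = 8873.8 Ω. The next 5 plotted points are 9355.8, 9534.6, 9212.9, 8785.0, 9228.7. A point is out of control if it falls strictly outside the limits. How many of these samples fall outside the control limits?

2

Compare each point to [8873.8, 9403.6]: sample 2 = 9534.6 > UCL; sample 4 = 8785.0 < LCL.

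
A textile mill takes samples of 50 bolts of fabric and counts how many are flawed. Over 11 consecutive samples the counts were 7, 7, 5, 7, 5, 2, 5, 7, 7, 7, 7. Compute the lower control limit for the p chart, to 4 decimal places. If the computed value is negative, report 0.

p̄ = Σdᵢ / (k·n) = 66 / (11 × 50) = 0.12000
LCL = p̄ − 3·√(p̄(1−p̄)/n) = 0.12000 − 3 × 0.04596 = -0.01787 → 0 (negative, so LCL = 0)

0.0000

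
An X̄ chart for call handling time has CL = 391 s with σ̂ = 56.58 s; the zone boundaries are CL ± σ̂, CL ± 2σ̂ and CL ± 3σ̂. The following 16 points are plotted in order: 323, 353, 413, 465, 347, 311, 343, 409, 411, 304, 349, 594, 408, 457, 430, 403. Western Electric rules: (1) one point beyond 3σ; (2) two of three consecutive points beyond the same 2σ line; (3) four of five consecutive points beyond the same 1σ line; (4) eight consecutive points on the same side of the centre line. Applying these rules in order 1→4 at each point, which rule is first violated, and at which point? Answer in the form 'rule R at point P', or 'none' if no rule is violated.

rule 1 at point 12

Zone of each point (C = within 1σ̂, B = 1σ̂–2σ̂, A = 2σ̂–3σ̂, * = beyond 3σ̂; sign = side of CL): 1:-B, 2:-C, 3:+C, 4:+B, 5:-C, 6:-B, 7:-C, 8:+C, 9:+C, 10:-B, 11:-C, 12:+*, 13:+C, 14:+B, 15:+C, 16:+C
Rule 1 (one point beyond the 3σ limits) is satisfied at point 12.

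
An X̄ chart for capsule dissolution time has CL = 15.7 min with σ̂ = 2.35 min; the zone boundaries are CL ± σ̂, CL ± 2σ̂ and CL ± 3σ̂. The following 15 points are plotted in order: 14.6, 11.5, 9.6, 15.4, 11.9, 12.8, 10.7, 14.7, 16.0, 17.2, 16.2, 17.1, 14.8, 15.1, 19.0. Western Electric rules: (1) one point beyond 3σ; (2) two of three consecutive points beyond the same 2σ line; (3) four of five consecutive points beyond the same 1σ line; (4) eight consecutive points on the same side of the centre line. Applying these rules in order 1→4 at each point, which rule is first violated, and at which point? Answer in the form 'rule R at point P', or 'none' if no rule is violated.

rule 3 at point 6

Zone of each point (C = within 1σ̂, B = 1σ̂–2σ̂, A = 2σ̂–3σ̂, * = beyond 3σ̂; sign = side of CL): 1:-C, 2:-B, 3:-A, 4:-C, 5:-B, 6:-B, 7:-A, 8:-C, 9:+C, 10:+C, 11:+C, 12:+C, 13:-C, 14:-C, 15:+B
Rule 3 (four of five consecutive points beyond the same 1σ limit) is satisfied at point 6.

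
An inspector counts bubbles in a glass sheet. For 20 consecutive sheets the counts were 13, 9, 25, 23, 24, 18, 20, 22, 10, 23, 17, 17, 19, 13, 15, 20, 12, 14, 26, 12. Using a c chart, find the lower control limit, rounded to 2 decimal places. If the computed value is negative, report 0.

c̄ = (13 + 9 + 25 + 23 + 24 + 18 + 20 + 22 + 10 + 23 + 17 + 17 + 19 + 13 + 15 + 20 + 12 + 14 + 26 + 12) / 20 = 352 / 20 = 17.6000
LCL = c̄ − 3√c̄ = 17.6000 − 3 × 4.1952 = 5.0143

5.01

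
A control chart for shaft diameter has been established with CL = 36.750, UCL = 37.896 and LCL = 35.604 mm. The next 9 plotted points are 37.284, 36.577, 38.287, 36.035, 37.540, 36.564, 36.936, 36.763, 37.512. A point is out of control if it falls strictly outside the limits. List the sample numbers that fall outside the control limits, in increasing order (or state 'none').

3

Compare each point to [35.604, 37.896]: sample 3 = 38.287 > UCL.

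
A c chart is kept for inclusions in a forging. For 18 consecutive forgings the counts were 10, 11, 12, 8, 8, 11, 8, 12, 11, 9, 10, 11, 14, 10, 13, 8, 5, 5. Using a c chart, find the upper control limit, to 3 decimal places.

19.159

c̄ = (10 + 11 + 12 + 8 + 8 + 11 + 8 + 12 + 11 + 9 + 10 + 11 + 14 + 10 + 13 + 8 + 5 + 5) / 18 = 176 / 18 = 9.7778
UCL = c̄ + 3√c̄ = 9.7778 + 3 × √9.7778 = 9.7778 + 3 × 3.1269 = 19.1586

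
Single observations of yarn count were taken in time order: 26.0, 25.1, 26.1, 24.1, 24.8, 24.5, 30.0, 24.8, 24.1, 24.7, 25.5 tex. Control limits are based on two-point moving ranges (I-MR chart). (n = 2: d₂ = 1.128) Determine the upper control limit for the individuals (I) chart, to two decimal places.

30.13

X̄ = (26.0 + 25.1 + 26.1 + 24.1 + 24.8 + 24.5 + 30.0 + 24.8 + 24.1 + 24.7 + 25.5) / 11 = 25.4273
Moving ranges: 0.9, 1.0, 2.0, 0.7, 0.3, 5.5, 5.2, 0.7, 0.6, 0.8; M̄R̄ = 17.7000 / 10 = 1.7700
UCL = X̄ + 3·M̄R̄/d₂ = 25.4273 + 3 × 1.7700 / 1.128 = 30.1347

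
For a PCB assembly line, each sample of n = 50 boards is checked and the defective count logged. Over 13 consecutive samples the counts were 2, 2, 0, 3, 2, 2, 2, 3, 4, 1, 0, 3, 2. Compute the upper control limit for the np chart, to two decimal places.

p̄ = Σdᵢ / (k·n) = 26 / (13 × 50) = 0.04000
UCL = np̄ + 3·√(np̄(1−p̄)) = 2.0000 + 3 × √(2.0000×0.96000) = 2.0000 + 3 × 1.3856 = 6.1569

6.16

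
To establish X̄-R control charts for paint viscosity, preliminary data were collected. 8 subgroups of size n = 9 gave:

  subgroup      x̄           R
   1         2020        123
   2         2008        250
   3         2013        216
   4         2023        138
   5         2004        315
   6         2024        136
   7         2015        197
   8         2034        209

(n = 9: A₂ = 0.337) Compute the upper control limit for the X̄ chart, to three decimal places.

X̄̄ = (2020 + 2008 + 2013 + 2023 + 2004 + 2024 + 2015 + 2034) / 8 = 16141.0000 / 8 = 2017.6250
R̄ = (123 + 250 + 216 + 138 + 315 + 136 + 197 + 209) / 8 = 1584.0000 / 8 = 198.0000
UCL = X̄̄ + A₂·R̄ = 2017.6250 + 0.337 × 198.0000 = 2084.3510

2084.351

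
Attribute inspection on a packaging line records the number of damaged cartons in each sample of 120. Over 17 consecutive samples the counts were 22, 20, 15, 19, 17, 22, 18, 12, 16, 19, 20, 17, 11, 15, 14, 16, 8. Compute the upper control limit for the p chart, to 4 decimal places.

0.2321

p̄ = Σdᵢ / (k·n) = 281 / (17 × 120) = 0.13775
UCL = p̄ + 3·√(p̄(1−p̄)/n) = 0.13775 + 3 × √(0.13775×0.86225/120) = 0.13775 + 3 × 0.03146 = 0.23213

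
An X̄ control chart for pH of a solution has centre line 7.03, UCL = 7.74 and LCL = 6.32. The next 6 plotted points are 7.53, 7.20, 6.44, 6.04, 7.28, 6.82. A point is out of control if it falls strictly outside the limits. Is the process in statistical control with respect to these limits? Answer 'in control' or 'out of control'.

out of control

Compare each point to [6.32, 7.74]: sample 4 = 6.04 < LCL.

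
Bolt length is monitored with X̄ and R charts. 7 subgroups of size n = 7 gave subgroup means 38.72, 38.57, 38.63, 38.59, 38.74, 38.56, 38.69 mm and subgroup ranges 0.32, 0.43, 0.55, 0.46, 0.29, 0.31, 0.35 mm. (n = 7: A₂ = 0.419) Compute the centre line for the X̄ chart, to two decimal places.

X̄̄ = (38.72 + 38.57 + 38.63 + 38.59 + 38.74 + 38.56 + 38.69) / 7 = 270.5000 / 7 = 38.6429
CL = X̄̄ = 38.6429

38.64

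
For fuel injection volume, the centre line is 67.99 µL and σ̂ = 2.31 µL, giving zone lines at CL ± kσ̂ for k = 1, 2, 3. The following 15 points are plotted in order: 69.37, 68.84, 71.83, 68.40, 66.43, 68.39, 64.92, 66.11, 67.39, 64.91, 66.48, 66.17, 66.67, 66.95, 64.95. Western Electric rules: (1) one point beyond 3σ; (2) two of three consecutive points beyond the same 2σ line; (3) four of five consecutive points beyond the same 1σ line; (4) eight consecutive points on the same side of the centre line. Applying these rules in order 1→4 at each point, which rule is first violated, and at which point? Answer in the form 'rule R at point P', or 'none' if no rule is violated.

rule 4 at point 14

Zone of each point (C = within 1σ̂, B = 1σ̂–2σ̂, A = 2σ̂–3σ̂, * = beyond 3σ̂; sign = side of CL): 1:+C, 2:+C, 3:+B, 4:+C, 5:-C, 6:+C, 7:-B, 8:-C, 9:-C, 10:-B, 11:-C, 12:-C, 13:-C, 14:-C, 15:-B
Rule 4 (eight consecutive points on the same side of the centre line) is satisfied at point 14.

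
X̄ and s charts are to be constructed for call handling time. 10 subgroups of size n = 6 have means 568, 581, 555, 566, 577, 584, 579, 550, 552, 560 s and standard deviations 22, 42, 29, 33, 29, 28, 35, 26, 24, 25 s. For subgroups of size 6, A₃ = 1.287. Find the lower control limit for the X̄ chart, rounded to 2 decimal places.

X̄̄ = (568 + 581 + 555 + 566 + 577 + 584 + 579 + 550 + 552 + 560) / 10 = 567.2000
s̄ = (22 + 42 + 29 + 33 + 29 + 28 + 35 + 26 + 24 + 25) / 10 = 29.3000
LCL = X̄̄ − A₃·s̄ = 567.2000 − 1.287 × 29.3000 = 529.4909

529.49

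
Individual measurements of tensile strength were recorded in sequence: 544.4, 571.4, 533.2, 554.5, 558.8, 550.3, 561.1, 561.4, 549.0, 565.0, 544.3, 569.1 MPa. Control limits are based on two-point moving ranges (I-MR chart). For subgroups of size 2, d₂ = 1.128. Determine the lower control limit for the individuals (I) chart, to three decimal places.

510.648

X̄ = (544.4 + 571.4 + 533.2 + 554.5 + 558.8 + 550.3 + 561.1 + 561.4 + 549.0 + 565.0 + 544.3 + 569.1) / 12 = 555.2083
Moving ranges: 27.0, 38.2, 21.3, 4.3, 8.5, 10.8, 0.3, 12.4, 16.0, 20.7, 24.8; M̄R̄ = 184.3000 / 11 = 16.7545
LCL = X̄ − 3·M̄R̄/d₂ = 555.2083 − 3 × 16.7545 / 1.128 = 510.6484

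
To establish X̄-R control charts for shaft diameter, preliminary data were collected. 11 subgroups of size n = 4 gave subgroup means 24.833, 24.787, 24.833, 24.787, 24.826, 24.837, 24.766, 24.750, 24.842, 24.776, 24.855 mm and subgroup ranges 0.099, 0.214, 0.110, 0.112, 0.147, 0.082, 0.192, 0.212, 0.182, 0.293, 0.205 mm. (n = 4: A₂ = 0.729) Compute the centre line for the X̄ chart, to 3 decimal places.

X̄̄ = (24.833 + 24.787 + 24.833 + 24.787 + 24.826 + 24.837 + 24.766 + 24.750 + 24.842 + 24.776 + 24.855) / 11 = 272.8920 / 11 = 24.8084
CL = X̄̄ = 24.8084

24.808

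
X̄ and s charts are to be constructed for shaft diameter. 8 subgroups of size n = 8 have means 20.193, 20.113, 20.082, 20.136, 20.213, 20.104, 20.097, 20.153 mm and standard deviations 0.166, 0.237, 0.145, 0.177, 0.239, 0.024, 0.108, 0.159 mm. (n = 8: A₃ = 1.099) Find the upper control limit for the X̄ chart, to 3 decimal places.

X̄̄ = (20.193 + 20.113 + 20.082 + 20.136 + 20.213 + 20.104 + 20.097 + 20.153) / 8 = 20.1364
s̄ = (0.166 + 0.237 + 0.145 + 0.177 + 0.239 + 0.024 + 0.108 + 0.159) / 8 = 0.1569
UCL = X̄̄ + A₃·s̄ = 20.1364 + 1.099 × 0.1569 = 20.3088

20.309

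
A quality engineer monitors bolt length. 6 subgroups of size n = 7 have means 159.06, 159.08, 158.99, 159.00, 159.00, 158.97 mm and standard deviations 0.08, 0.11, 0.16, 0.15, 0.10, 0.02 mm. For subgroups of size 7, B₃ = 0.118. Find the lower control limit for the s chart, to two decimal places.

s̄ = (0.08 + 0.11 + 0.16 + 0.15 + 0.10 + 0.02) / 6 = 0.1033
LCL_s = B₃·s̄ = 0.118 × 0.1033 = 0.0122

0.01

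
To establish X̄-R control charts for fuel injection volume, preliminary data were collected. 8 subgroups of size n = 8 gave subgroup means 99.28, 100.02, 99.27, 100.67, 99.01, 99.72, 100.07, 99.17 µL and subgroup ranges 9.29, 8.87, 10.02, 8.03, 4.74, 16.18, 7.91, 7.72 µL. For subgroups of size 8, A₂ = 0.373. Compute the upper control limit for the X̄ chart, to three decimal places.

103.044

X̄̄ = (99.28 + 100.02 + 99.27 + 100.67 + 99.01 + 99.72 + 100.07 + 99.17) / 8 = 797.2100 / 8 = 99.6513
R̄ = (9.29 + 8.87 + 10.02 + 8.03 + 4.74 + 16.18 + 7.91 + 7.72) / 8 = 72.7600 / 8 = 9.0950
UCL = X̄̄ + A₂·R̄ = 99.6513 + 0.373 × 9.0950 = 103.0437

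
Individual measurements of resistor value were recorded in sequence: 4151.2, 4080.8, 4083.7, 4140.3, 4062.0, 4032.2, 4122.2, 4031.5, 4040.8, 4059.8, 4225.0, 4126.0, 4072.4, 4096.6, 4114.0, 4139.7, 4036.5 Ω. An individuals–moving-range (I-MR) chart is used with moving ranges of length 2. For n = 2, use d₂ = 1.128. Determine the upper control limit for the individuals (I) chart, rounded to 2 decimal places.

X̄ = (4151.2 + 4080.8 + 4083.7 + 4140.3 + 4062.0 + 4032.2 + 4122.2 + 4031.5 + 4040.8 + 4059.8 + 4225.0 + 4126.0 + 4072.4 + 4096.6 + 4114.0 + 4139.7 + 4036.5) / 17 = 4094.9824
Moving ranges: 70.4, 2.9, 56.6, 78.3, 29.8, 90.0, 90.7, 9.3, 19.0, 165.2, 99.0, 53.6, 24.2, 17.4, 25.7, 103.2; M̄R̄ = 935.3000 / 16 = 58.4562
UCL = X̄ + 3·M̄R̄/d₂ = 4094.9824 + 3 × 58.4562 / 1.128 = 4250.4511

4250.45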